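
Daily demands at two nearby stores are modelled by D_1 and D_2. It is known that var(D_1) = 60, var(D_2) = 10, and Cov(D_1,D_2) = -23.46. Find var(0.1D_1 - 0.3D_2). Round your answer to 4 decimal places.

2.9076

var(0.1D_1 - 0.3D_2) = (0.1)²·var(D_1) + (-0.3)²·var(D_2) + 2·(0.1)·(-0.3)·Cov(D_1,D_2)
= 0.01·60 + 0.09·10 + -0.06·-23.46 = 2.9076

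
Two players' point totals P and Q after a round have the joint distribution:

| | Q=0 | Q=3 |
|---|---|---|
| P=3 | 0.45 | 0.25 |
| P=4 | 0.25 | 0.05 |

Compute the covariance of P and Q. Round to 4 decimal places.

E[P] = 3.3,  E[Q] = 0.9
E[PQ] = 2.85
cov(P,Q) = E[PQ] − E[P]E[Q] = 2.85 − (3.3)(0.9) = -0.12

-0.1200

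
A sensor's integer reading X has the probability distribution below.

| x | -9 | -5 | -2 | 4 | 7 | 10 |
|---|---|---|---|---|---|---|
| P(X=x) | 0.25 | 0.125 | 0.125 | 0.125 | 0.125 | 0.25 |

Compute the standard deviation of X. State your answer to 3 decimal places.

7.512

E[X] = (-9)(0.25) + (-5)(0.125) + (-2)(0.125) + (4)(0.125) + (7)(0.125) + (10)(0.25) = 0.75
E[X²] = (-9)²(0.25) + (-5)²(0.125) + (-2)²(0.125) + (4)²(0.125) + (7)²(0.125) + (10)²(0.25) = 57
Var(X) = E[X²] − (E[X])² = 57 − (0.75)² = 56.4375
SD(X) = √56.4375 ≈ 7.512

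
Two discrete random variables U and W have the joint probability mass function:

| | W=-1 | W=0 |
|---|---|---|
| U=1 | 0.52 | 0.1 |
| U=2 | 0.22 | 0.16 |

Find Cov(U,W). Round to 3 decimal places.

0.061

E[U] = 1.38,  E[W] = -0.74
E[UW] = -0.96
Cov(U,W) = E[UW] − E[U]E[W] = -0.96 − (1.38)(-0.74) = 0.0612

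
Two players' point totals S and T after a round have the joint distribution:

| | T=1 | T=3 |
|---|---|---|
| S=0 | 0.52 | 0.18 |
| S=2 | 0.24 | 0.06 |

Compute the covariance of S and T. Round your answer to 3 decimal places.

-0.048

E[S] = 0.6,  E[T] = 1.48
E[ST] = 0.84
Cov(S,T) = E[ST] − E[S]E[T] = 0.84 − (0.6)(1.48) = -0.048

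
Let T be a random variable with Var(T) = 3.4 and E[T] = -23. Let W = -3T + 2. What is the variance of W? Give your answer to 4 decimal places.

Var(-3T + 2) = (-3)²·Var(T) = 9·3.4 = 30.6

30.6000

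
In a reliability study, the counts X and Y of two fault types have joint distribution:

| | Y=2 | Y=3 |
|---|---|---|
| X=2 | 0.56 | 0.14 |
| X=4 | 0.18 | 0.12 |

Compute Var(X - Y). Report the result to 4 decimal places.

0.8644

E[X] = 2.6,  E[Y] = 2.26,  E[XY] = 5.96
Var(X) = 7.6 − (2.6)² = 0.84;  Var(Y) = 5.3 − (2.26)² = 0.1924
cov(X,Y) = 5.96 − (2.6)(2.26) = 0.084
Var(X - Y) = (1)²·0.84 + (-1)²·0.1924 + 2·(1)·(-1)·0.084 = 0.8644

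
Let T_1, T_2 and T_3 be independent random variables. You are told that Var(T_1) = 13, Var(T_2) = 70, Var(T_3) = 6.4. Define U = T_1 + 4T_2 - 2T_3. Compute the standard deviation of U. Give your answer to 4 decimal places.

By independence, Var(U) = (1)²Var(T_1) + (4)²Var(T_2) + (-2)²Var(T_3)
= (1)²·13 + (4)²·70 + (-2)²·6.4 = 1158.6
sd(U) = √1158.6 ≈ 34.0382

34.0382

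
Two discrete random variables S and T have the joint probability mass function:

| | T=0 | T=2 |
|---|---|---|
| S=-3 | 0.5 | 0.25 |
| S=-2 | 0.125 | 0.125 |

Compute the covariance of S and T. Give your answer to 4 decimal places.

0.0625

E[S] = -2.75,  E[T] = 0.75
E[ST] = -2
cov(S,T) = E[ST] − E[S]E[T] = -2 − (-2.75)(0.75) = 0.0625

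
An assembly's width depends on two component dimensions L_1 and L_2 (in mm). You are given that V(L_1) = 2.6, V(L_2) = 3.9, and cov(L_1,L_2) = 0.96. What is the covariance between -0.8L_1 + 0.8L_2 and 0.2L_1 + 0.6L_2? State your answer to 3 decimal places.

cov(-0.8L_1 + 0.8L_2, 0.2L_1 + 0.6L_2) = (-0.8)(0.2)V(L_1) + (0.8)(0.6)V(L_2) + [(-0.8)(0.6) + (0.8)(0.2)]cov(L_1,L_2)
= -0.16·2.6 + 0.48·3.9 + -0.32·0.96 = 1.1488

1.149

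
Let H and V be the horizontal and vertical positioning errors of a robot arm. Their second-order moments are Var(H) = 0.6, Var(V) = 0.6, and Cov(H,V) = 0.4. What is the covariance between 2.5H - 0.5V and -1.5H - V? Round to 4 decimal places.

Cov(2.5H - 0.5V, -1.5H - V) = (2.5)(-1.5)Var(H) + (-0.5)(-1)Var(V) + [(2.5)(-1) + (-0.5)(-1.5)]Cov(H,V)
= -3.75·0.6 + 0.5·0.6 + -1.75·0.4 = -2.65

-2.6500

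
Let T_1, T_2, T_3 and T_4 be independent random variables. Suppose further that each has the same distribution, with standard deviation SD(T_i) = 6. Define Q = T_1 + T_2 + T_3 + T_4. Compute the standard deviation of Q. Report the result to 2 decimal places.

Var(T_i) = (6)² = 36
By independence, Var(Q) = (1)²Var(T_1) + (1)²Var(T_2) + (1)²Var(T_3) + (1)²Var(T_4)
= (1)²·36 + (1)²·36 + (1)²·36 + (1)²·36 = 144
SD(Q) = √144 ≈ 12.00

12.00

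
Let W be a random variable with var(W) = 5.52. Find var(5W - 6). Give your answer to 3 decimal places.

138.000

var(5W - 6) = (5)²·var(W) = 25·5.52 = 138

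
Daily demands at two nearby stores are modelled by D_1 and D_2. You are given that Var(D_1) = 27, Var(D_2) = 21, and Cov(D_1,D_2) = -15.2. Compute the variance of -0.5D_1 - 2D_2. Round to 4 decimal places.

60.3500

Var(-0.5D_1 - 2D_2) = (-0.5)²·Var(D_1) + (-2)²·Var(D_2) + 2·(-0.5)·(-2)·Cov(D_1,D_2)
= 0.25·27 + 4·21 + 2·-15.2 = 60.35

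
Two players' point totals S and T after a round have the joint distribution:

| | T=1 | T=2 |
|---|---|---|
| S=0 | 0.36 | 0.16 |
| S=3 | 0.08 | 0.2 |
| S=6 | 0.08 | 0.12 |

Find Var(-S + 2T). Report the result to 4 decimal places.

5.1936

E[S] = 2.04,  E[T] = 1.48,  E[ST] = 3.36
Var(S) = 9.72 − (2.04)² = 5.5584;  Var(T) = 2.44 − (1.48)² = 0.2496
cov(S,T) = 3.36 − (2.04)(1.48) = 0.3408
Var(-S + 2T) = (-1)²·5.5584 + (2)²·0.2496 + 2·(-1)·(2)·0.3408 = 5.1936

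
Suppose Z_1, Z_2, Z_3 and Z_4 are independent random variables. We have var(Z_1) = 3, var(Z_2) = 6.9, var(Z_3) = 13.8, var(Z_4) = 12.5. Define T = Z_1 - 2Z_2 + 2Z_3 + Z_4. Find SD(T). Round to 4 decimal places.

By independence, var(T) = (1)²var(Z_1) + (-2)²var(Z_2) + (2)²var(Z_3) + (1)²var(Z_4)
= (1)²·3 + (-2)²·6.9 + (2)²·13.8 + (1)²·12.5 = 98.3
SD(T) = √98.3 ≈ 9.9146

9.9146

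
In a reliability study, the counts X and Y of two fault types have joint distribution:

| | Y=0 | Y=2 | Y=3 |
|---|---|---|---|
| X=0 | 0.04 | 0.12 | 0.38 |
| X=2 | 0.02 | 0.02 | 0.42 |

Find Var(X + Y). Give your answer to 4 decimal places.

E[X] = 0.92,  E[Y] = 2.68,  E[XY] = 2.6
Var(X) = 1.84 − (0.92)² = 0.9936;  Var(Y) = 7.76 − (2.68)² = 0.5776
Cov(X,Y) = 2.6 − (0.92)(2.68) = 0.1344
Var(X + Y) = (1)²·0.9936 + (1)²·0.5776 + 2·(1)·(1)·0.1344 = 1.84

1.8400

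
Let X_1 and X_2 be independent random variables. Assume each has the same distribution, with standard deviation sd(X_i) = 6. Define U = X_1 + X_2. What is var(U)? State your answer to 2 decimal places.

var(X_i) = (6)² = 36
By independence, var(U) = (1)²var(X_1) + (1)²var(X_2)
= (1)²·36 + (1)²·36 = 72

72.00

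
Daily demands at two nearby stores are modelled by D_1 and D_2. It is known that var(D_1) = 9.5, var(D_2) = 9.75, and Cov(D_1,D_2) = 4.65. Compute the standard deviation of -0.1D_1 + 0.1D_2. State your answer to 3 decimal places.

var(-0.1D_1 + 0.1D_2) = (-0.1)²·var(D_1) + (0.1)²·var(D_2) + 2·(-0.1)·(0.1)·Cov(D_1,D_2)
= 0.01·9.5 + 0.01·9.75 + -0.02·4.65 = 0.0995
SD(-0.1D_1 + 0.1D_2) = √0.0995 ≈ 0.315

0.315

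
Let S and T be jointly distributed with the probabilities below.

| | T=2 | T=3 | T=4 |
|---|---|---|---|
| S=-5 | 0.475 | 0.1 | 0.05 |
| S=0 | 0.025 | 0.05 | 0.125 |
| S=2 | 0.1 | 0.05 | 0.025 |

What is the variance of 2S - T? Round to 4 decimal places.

31.6775

E[S] = -2.775,  E[T] = 2.6,  E[ST] = -6.35
var(S) = 16.325 − (-2.775)² = 8.624375;  var(T) = 7.4 − (2.6)² = 0.64
Cov(S,T) = -6.35 − (-2.775)(2.6) = 0.865
var(2S - T) = (2)²·8.624375 + (-1)²·0.64 + 2·(2)·(-1)·0.865 = 31.6775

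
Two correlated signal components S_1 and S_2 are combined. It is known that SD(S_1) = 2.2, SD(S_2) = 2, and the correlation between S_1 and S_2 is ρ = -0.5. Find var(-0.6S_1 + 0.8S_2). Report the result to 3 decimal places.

6.414

var(S_1) = (2.2)² = 4.84;  var(S_2) = (2)² = 4
Cov(S_1,S_2) = ρ·SD(S_1)·SD(S_2) = -0.5·2.2·2 = -2.2
var(-0.6S_1 + 0.8S_2) = (-0.6)²·var(S_1) + (0.8)²·var(S_2) + 2·(-0.6)·(0.8)·Cov(S_1,S_2)
= 0.36·4.84 + 0.64·4 + -0.96·-2.2 = 6.4144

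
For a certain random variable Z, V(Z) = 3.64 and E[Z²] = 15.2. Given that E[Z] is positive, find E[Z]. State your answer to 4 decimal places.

3.4000

(E[Z])² = E[Z²] − V(Z) = 15.2 − 3.64 = 11.56
E[Z] = √11.56 = 3.4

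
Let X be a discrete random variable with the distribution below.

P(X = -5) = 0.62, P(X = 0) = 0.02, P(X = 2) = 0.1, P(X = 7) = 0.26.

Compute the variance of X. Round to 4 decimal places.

27.4736

E[X] = (-5)(0.62) + (0)(0.02) + (2)(0.1) + (7)(0.26) = -1.08
E[X²] = (-5)²(0.62) + (0)²(0.02) + (2)²(0.1) + (7)²(0.26) = 28.64
Var(X) = E[X²] − (E[X])² = 28.64 − (-1.08)² = 27.4736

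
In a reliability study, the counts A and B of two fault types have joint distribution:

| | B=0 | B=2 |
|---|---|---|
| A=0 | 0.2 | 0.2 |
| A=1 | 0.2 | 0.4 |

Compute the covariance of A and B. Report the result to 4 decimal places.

E[A] = 0.6,  E[B] = 1.2
E[AB] = 0.8
Cov(A,B) = E[AB] − E[A]E[B] = 0.8 − (0.6)(1.2) = 0.08

0.0800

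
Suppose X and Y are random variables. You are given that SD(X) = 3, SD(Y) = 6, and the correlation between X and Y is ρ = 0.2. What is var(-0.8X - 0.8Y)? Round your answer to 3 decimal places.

33.408

var(X) = (3)² = 9;  var(Y) = (6)² = 36
Cov(X,Y) = ρ·SD(X)·SD(Y) = 0.2·3·6 = 3.6
var(-0.8X - 0.8Y) = (-0.8)²·var(X) + (-0.8)²·var(Y) + 2·(-0.8)·(-0.8)·Cov(X,Y)
= 0.64·9 + 0.64·36 + 1.28·3.6 = 33.408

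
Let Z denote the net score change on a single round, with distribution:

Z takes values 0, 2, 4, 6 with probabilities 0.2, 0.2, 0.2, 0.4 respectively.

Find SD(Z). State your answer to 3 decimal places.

2.332

E[Z] = (0)(0.2) + (2)(0.2) + (4)(0.2) + (6)(0.4) = 3.6
E[Z²] = (0)²(0.2) + (2)²(0.2) + (4)²(0.2) + (6)²(0.4) = 18.4
Var(Z) = E[Z²] − (E[Z])² = 18.4 − (3.6)² = 5.44
SD(Z) = √5.44 ≈ 2.332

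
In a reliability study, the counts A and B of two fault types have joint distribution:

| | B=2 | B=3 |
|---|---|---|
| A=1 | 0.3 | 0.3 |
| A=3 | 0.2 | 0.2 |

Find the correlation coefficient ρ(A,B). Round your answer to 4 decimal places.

E[A] = 1.8,  E[B] = 2.5
E[AB] = 4.5
Cov(A,B) = E[AB] − E[A]E[B] = 4.5 − (1.8)(2.5) = 0
V(A) = 0.96,  V(B) = 0.25
ρ = 0 / √(0.96·0.25) ≈ 0.0000

0.0000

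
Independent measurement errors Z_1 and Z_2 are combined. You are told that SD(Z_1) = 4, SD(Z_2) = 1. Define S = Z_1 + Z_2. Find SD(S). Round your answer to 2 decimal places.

Var(Z_1) = 16, Var(Z_2) = 1
By independence, Var(S) = (1)²Var(Z_1) + (1)²Var(Z_2)
= (1)²·16 + (1)²·1 = 17
SD(S) = √17 ≈ 4.12

4.12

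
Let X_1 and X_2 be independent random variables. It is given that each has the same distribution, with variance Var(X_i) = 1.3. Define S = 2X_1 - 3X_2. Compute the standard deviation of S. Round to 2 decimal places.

By independence, Var(S) = (2)²Var(X_1) + (-3)²Var(X_2)
= (2)²·1.3 + (-3)²·1.3 = 16.9
SD(S) = √16.9 ≈ 4.11

4.11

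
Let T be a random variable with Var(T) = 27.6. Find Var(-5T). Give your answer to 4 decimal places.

Var(-5T) = (-5)²·Var(T) = 25·27.6 = 690

690.0000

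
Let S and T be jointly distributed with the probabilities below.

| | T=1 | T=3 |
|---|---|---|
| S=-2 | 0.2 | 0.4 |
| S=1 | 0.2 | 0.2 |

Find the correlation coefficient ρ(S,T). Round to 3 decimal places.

-0.167

E[S] = -0.8,  E[T] = 2.2
E[ST] = -2
Cov(S,T) = E[ST] − E[S]E[T] = -2 − (-0.8)(2.2) = -0.24
Var(S) = 2.16,  Var(T) = 0.96
ρ = -0.24 / √(2.16·0.96) ≈ -0.167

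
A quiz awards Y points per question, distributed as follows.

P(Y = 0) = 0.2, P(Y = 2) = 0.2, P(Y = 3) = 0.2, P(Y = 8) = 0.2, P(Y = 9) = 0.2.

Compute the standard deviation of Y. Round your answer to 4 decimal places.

3.4986

E[Y] = (0)(0.2) + (2)(0.2) + (3)(0.2) + (8)(0.2) + (9)(0.2) = 4.4
E[Y²] = (0)²(0.2) + (2)²(0.2) + (3)²(0.2) + (8)²(0.2) + (9)²(0.2) = 31.6
Var(Y) = E[Y²] − (E[Y])² = 31.6 − (4.4)² = 12.24
SD(Y) = √12.24 ≈ 3.4986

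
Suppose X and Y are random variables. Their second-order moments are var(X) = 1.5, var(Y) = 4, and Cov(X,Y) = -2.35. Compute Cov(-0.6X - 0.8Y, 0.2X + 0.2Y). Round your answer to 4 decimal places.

Cov(-0.6X - 0.8Y, 0.2X + 0.2Y) = (-0.6)(0.2)var(X) + (-0.8)(0.2)var(Y) + [(-0.6)(0.2) + (-0.8)(0.2)]Cov(X,Y)
= -0.12·1.5 + -0.16·4 + -0.28·-2.35 = -0.162

-0.1620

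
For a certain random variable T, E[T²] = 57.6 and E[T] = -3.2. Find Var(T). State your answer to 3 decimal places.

47.360

Var(T) = 57.6 − (-3.2)² = 47.36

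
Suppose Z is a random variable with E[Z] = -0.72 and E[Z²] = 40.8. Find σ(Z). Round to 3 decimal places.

6.347

Var(Z) = 40.8 − (-0.72)² = 40.2816
σ(Z) = √40.2816 ≈ 6.347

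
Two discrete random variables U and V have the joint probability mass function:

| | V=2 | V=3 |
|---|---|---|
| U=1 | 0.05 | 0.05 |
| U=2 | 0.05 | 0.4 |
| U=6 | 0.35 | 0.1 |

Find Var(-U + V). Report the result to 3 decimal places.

E[U] = 3.7,  E[V] = 2.55,  E[UV] = 8.85
Var(U) = 18.1 − (3.7)² = 4.41;  Var(V) = 6.75 − (2.55)² = 0.2475
Cov(U,V) = 8.85 − (3.7)(2.55) = -0.585
Var(-U + V) = (-1)²·4.41 + (1)²·0.2475 + 2·(-1)·(1)·-0.585 = 5.8275

5.828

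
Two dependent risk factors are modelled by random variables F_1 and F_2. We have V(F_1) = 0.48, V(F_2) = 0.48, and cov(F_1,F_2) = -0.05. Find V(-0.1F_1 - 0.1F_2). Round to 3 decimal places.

V(-0.1F_1 - 0.1F_2) = (-0.1)²·V(F_1) + (-0.1)²·V(F_2) + 2·(-0.1)·(-0.1)·cov(F_1,F_2)
= 0.01·0.48 + 0.01·0.48 + 0.02·-0.05 = 0.0086

0.009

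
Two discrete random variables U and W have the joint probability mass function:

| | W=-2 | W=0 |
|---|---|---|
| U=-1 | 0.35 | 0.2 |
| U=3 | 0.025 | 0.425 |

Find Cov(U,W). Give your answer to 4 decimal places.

1.1500

E[U] = 0.8,  E[W] = -0.75
E[UW] = 0.55
Cov(U,W) = E[UW] − E[U]E[W] = 0.55 − (0.8)(-0.75) = 1.15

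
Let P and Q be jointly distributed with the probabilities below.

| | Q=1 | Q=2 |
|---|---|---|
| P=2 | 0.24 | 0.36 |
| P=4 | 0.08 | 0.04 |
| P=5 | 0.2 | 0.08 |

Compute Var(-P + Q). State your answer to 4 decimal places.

E[P] = 3.08,  E[Q] = 1.48,  E[PQ] = 4.36
Var(P) = 11.32 − (3.08)² = 1.8336;  Var(Q) = 2.44 − (1.48)² = 0.2496
Cov(P,Q) = 4.36 − (3.08)(1.48) = -0.1984
Var(-P + Q) = (-1)²·1.8336 + (1)²·0.2496 + 2·(-1)·(1)·-0.1984 = 2.48

2.4800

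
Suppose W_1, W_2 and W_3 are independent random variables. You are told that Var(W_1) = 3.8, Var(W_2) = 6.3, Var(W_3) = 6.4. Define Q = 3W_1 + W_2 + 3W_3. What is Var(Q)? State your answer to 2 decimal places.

98.10

By independence, Var(Q) = (3)²Var(W_1) + (1)²Var(W_2) + (3)²Var(W_3)
= (3)²·3.8 + (1)²·6.3 + (3)²·6.4 = 98.1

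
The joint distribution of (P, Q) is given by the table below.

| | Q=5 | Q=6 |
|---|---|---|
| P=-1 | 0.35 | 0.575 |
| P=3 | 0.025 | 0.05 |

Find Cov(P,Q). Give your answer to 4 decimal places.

E[P] = -0.7,  E[Q] = 5.625
E[PQ] = -3.925
Cov(P,Q) = E[PQ] − E[P]E[Q] = -3.925 − (-0.7)(5.625) = 0.0125

0.0125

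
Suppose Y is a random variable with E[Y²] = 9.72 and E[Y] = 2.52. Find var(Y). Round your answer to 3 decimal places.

3.370

var(Y) = 9.72 − (2.52)² = 3.3696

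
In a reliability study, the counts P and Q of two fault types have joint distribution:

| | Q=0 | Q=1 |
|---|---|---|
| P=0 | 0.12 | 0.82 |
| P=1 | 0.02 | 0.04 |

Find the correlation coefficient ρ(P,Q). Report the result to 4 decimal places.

-0.1408

E[P] = 0.06,  E[Q] = 0.86
E[PQ] = 0.04
Cov(P,Q) = E[PQ] − E[P]E[Q] = 0.04 − (0.06)(0.86) = -0.0116
Var(P) = 0.0564,  Var(Q) = 0.1204
ρ = -0.0116 / √(0.0564·0.1204) ≈ -0.1408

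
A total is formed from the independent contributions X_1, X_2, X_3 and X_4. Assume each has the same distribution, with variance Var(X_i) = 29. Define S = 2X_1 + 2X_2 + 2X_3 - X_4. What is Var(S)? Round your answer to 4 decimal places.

By independence, Var(S) = (2)²Var(X_1) + (2)²Var(X_2) + (2)²Var(X_3) + (-1)²Var(X_4)
= (2)²·29 + (2)²·29 + (2)²·29 + (-1)²·29 = 377

377.0000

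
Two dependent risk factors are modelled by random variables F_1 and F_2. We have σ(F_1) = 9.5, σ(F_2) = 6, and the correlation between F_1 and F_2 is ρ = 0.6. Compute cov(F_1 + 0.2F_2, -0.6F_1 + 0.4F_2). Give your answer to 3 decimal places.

var(F_1) = (9.5)² = 90.25;  var(F_2) = (6)² = 36
cov(F_1,F_2) = ρ·σ(F_1)·σ(F_2) = 0.6·9.5·6 = 34.2
cov(F_1 + 0.2F_2, -0.6F_1 + 0.4F_2) = (1)(-0.6)var(F_1) + (0.2)(0.4)var(F_2) + [(1)(0.4) + (0.2)(-0.6)]cov(F_1,F_2)
= -0.6·90.25 + 0.08·36 + 0.28·34.2 = -41.694

-41.694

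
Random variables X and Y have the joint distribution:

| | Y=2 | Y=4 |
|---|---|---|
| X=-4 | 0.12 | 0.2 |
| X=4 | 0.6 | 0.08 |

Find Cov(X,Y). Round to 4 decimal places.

E[X] = 1.44,  E[Y] = 2.56
E[XY] = 1.92
Cov(X,Y) = E[XY] − E[X]E[Y] = 1.92 − (1.44)(2.56) = -1.7664

-1.7664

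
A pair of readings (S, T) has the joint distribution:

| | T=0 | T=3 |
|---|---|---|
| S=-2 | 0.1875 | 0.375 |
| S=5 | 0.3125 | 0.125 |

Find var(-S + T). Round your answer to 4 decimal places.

18.2461

E[S] = 1.0625,  E[T] = 1.5,  E[ST] = -0.375
var(S) = 13.1875 − (1.0625)² = 12.05859375;  var(T) = 4.5 − (1.5)² = 2.25
Cov(S,T) = -0.375 − (1.0625)(1.5) = -1.96875
var(-S + T) = (-1)²·12.05859375 + (1)²·2.25 + 2·(-1)·(1)·-1.96875 = 18.24609375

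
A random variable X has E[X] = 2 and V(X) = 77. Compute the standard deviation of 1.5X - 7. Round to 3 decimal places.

V(1.5X - 7) = (1.5)²·77 = 173.25
σ(1.5X - 7) = √173.25 ≈ 13.162

13.162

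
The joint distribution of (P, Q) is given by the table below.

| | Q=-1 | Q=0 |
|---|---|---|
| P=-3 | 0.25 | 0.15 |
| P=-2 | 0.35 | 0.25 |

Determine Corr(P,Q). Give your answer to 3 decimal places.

0.042

E[P] = -2.4,  E[Q] = -0.6
E[PQ] = 1.45
Cov(P,Q) = E[PQ] − E[P]E[Q] = 1.45 − (-2.4)(-0.6) = 0.01
var(P) = 0.24,  var(Q) = 0.24
ρ = 0.01 / √(0.24·0.24) ≈ 0.042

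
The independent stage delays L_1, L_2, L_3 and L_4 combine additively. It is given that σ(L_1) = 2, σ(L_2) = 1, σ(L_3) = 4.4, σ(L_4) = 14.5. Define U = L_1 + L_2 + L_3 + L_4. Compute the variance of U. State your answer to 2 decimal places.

Var(L_1) = 4, Var(L_2) = 1, Var(L_3) = 19.36, Var(L_4) = 210.25
By independence, Var(U) = (1)²Var(L_1) + (1)²Var(L_2) + (1)²Var(L_3) + (1)²Var(L_4)
= (1)²·4 + (1)²·1 + (1)²·19.36 + (1)²·210.25 = 234.61

234.61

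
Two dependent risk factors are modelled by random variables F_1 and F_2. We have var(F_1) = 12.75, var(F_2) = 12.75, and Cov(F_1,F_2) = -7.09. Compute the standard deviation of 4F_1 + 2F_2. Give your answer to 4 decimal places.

var(4F_1 + 2F_2) = (4)²·var(F_1) + (2)²·var(F_2) + 2·(4)·(2)·Cov(F_1,F_2)
= 16·12.75 + 4·12.75 + 16·-7.09 = 141.56
SD(4F_1 + 2F_2) = √141.56 ≈ 11.8979

11.8979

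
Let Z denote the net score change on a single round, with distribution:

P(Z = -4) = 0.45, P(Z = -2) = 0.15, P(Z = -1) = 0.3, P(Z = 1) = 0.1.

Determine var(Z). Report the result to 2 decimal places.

E[Z] = (-4)(0.45) + (-2)(0.15) + (-1)(0.3) + (1)(0.1) = -2.3
E[Z²] = (-4)²(0.45) + (-2)²(0.15) + (-1)²(0.3) + (1)²(0.1) = 8.2
var(Z) = E[Z²] − (E[Z])² = 8.2 − (-2.3)² = 2.91

2.91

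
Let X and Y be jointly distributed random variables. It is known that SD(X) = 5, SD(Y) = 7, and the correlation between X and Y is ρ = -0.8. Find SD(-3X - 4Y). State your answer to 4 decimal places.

18.3576

V(X) = (5)² = 25;  V(Y) = (7)² = 49
Cov(X,Y) = ρ·SD(X)·SD(Y) = -0.8·5·7 = -28
V(-3X - 4Y) = (-3)²·V(X) + (-4)²·V(Y) + 2·(-3)·(-4)·Cov(X,Y)
= 9·25 + 16·49 + 24·-28 = 337
SD(-3X - 4Y) = √337 ≈ 18.3576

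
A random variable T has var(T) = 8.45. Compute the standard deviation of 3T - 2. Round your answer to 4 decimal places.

8.7207

var(3T - 2) = (3)²·8.45 = 76.05
SD(3T - 2) = √76.05 ≈ 8.7207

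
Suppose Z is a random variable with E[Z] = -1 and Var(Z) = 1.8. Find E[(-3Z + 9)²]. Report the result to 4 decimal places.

E[-3Z + 9] = -3·-1 + 9 = 12
Var(-3Z + 9) = (-3)²·1.8 = 16.2
E[(-3Z + 9)²] = Var((-3Z + 9)) + (E[(-3Z + 9)])² = 16.2 + (12)² = 160.2

160.2000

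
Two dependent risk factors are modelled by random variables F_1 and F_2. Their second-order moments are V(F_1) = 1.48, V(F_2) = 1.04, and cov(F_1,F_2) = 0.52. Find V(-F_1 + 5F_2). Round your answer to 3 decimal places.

V(-F_1 + 5F_2) = (-1)²·V(F_1) + (5)²·V(F_2) + 2·(-1)·(5)·cov(F_1,F_2)
= 1·1.48 + 25·1.04 + -10·0.52 = 22.28

22.280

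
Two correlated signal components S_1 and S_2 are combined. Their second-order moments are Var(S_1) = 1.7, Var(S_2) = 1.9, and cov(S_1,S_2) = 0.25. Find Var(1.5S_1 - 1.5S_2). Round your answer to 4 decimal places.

6.9750

Var(1.5S_1 - 1.5S_2) = (1.5)²·Var(S_1) + (-1.5)²·Var(S_2) + 2·(1.5)·(-1.5)·cov(S_1,S_2)
= 2.25·1.7 + 2.25·1.9 + -4.5·0.25 = 6.975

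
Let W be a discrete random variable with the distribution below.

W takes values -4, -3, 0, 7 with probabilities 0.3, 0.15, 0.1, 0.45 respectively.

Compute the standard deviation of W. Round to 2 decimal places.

5.09

E[W] = (-4)(0.3) + (-3)(0.15) + (0)(0.1) + (7)(0.45) = 1.5
E[W²] = (-4)²(0.3) + (-3)²(0.15) + (0)²(0.1) + (7)²(0.45) = 28.2
var(W) = E[W²] − (E[W])² = 28.2 − (1.5)² = 25.95
sd(W) = √25.95 ≈ 5.09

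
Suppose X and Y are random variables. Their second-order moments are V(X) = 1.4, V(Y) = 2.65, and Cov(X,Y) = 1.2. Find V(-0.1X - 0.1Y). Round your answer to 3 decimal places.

0.065

V(-0.1X - 0.1Y) = (-0.1)²·V(X) + (-0.1)²·V(Y) + 2·(-0.1)·(-0.1)·Cov(X,Y)
= 0.01·1.4 + 0.01·2.65 + 0.02·1.2 = 0.0645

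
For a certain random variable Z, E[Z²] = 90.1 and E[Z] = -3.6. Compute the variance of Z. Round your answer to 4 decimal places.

V(Z) = 90.1 − (-3.6)² = 77.14

77.1400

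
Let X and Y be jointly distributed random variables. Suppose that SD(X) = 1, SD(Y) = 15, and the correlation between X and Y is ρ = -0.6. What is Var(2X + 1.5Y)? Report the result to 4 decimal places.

Var(X) = (1)² = 1;  Var(Y) = (15)² = 225
Cov(X,Y) = ρ·SD(X)·SD(Y) = -0.6·1·15 = -9
Var(2X + 1.5Y) = (2)²·Var(X) + (1.5)²·Var(Y) + 2·(2)·(1.5)·Cov(X,Y)
= 4·1 + 2.25·225 + 6·-9 = 456.25

456.2500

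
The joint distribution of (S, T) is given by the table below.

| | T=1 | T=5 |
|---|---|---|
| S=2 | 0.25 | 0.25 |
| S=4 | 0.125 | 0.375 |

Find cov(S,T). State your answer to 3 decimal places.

0.500

E[S] = 3,  E[T] = 3.5
E[ST] = 11
cov(S,T) = E[ST] − E[S]E[T] = 11 − (3)(3.5) = 0.5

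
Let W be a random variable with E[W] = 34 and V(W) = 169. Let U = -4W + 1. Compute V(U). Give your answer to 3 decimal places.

2704.000

V(-4W + 1) = (-4)²·V(W) = 16·169 = 2704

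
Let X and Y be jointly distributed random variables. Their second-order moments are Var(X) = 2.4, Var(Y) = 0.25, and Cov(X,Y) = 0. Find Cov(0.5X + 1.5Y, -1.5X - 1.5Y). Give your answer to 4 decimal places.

Cov(0.5X + 1.5Y, -1.5X - 1.5Y) = (0.5)(-1.5)Var(X) + (1.5)(-1.5)Var(Y) + [(0.5)(-1.5) + (1.5)(-1.5)]Cov(X,Y)
= -0.75·2.4 + -2.25·0.25 + -3·0 = -2.3625

-2.3625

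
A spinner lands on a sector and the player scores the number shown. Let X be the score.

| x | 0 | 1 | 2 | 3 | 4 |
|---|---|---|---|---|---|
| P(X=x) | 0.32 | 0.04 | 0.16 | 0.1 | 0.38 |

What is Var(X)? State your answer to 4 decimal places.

2.9076

E[X] = (0)(0.32) + (1)(0.04) + (2)(0.16) + (3)(0.1) + (4)(0.38) = 2.18
E[X²] = (0)²(0.32) + (1)²(0.04) + (2)²(0.16) + (3)²(0.1) + (4)²(0.38) = 7.66
Var(X) = E[X²] − (E[X])² = 7.66 − (2.18)² = 2.9076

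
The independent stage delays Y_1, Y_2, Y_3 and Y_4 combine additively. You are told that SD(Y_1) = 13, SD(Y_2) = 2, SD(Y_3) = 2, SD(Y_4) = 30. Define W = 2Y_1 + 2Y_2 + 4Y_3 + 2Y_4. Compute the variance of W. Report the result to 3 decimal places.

Var(Y_1) = 169, Var(Y_2) = 4, Var(Y_3) = 4, Var(Y_4) = 900
By independence, Var(W) = (2)²Var(Y_1) + (2)²Var(Y_2) + (4)²Var(Y_3) + (2)²Var(Y_4)
= (2)²·169 + (2)²·4 + (4)²·4 + (2)²·900 = 4356

4356.000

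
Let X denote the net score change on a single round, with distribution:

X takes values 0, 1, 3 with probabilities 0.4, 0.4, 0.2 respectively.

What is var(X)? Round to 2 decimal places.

E[X] = (0)(0.4) + (1)(0.4) + (3)(0.2) = 1
E[X²] = (0)²(0.4) + (1)²(0.4) + (3)²(0.2) = 2.2
var(X) = E[X²] − (E[X])² = 2.2 − (1)² = 1.2

1.20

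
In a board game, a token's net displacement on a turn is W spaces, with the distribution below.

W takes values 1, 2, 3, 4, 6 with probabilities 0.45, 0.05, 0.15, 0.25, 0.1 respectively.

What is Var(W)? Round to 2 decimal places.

E[W] = (1)(0.45) + (2)(0.05) + (3)(0.15) + (4)(0.25) + (6)(0.1) = 2.6
E[W²] = (1)²(0.45) + (2)²(0.05) + (3)²(0.15) + (4)²(0.25) + (6)²(0.1) = 9.6
Var(W) = E[W²] − (E[W])² = 9.6 − (2.6)² = 2.84

2.84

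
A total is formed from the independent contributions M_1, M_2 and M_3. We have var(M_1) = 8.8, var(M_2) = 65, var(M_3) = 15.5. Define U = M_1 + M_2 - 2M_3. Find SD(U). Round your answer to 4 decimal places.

11.6533

By independence, var(U) = (1)²var(M_1) + (1)²var(M_2) + (-2)²var(M_3)
= (1)²·8.8 + (1)²·65 + (-2)²·15.5 = 135.8
SD(U) = √135.8 ≈ 11.6533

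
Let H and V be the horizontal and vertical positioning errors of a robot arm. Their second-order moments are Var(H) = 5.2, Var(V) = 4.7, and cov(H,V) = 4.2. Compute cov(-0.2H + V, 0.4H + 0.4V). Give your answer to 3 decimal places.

2.808

cov(-0.2H + V, 0.4H + 0.4V) = (-0.2)(0.4)Var(H) + (1)(0.4)Var(V) + [(-0.2)(0.4) + (1)(0.4)]cov(H,V)
= -0.08·5.2 + 0.4·4.7 + 0.32·4.2 = 2.808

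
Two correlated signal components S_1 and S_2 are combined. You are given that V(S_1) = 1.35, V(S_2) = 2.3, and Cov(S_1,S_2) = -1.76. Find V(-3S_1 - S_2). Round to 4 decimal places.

3.8900

V(-3S_1 - S_2) = (-3)²·V(S_1) + (-1)²·V(S_2) + 2·(-3)·(-1)·Cov(S_1,S_2)
= 9·1.35 + 1·2.3 + 6·-1.76 = 3.89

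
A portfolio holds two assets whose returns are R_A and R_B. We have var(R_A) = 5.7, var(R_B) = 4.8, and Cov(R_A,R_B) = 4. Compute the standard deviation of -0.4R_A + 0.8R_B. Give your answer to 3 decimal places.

var(-0.4R_A + 0.8R_B) = (-0.4)²·var(R_A) + (0.8)²·var(R_B) + 2·(-0.4)·(0.8)·Cov(R_A,R_B)
= 0.16·5.7 + 0.64·4.8 + -0.64·4 = 1.424
sd(-0.4R_A + 0.8R_B) = √1.424 ≈ 1.193

1.193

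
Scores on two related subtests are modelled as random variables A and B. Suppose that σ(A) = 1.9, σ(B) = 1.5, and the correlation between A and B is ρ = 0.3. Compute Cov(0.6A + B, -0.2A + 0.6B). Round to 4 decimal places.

Var(A) = (1.9)² = 3.61;  Var(B) = (1.5)² = 2.25
Cov(A,B) = ρ·σ(A)·σ(B) = 0.3·1.9·1.5 = 0.855
Cov(0.6A + B, -0.2A + 0.6B) = (0.6)(-0.2)Var(A) + (1)(0.6)Var(B) + [(0.6)(0.6) + (1)(-0.2)]Cov(A,B)
= -0.12·3.61 + 0.6·2.25 + 0.16·0.855 = 1.0536

1.0536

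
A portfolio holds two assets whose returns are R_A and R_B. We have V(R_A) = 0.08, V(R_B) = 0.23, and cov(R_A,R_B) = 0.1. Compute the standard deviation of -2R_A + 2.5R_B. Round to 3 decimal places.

0.870

V(-2R_A + 2.5R_B) = (-2)²·V(R_A) + (2.5)²·V(R_B) + 2·(-2)·(2.5)·cov(R_A,R_B)
= 4·0.08 + 6.25·0.23 + -10·0.1 = 0.7575
σ(-2R_A + 2.5R_B) = √0.7575 ≈ 0.870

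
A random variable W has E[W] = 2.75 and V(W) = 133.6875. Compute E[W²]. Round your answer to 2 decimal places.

E[W²] = V(W) + (E[W])² = 133.6875 + (2.75)² = 141.25

141.25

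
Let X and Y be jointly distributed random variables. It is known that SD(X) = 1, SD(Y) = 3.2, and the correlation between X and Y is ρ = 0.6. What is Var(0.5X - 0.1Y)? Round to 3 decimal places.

0.160

Var(X) = (1)² = 1;  Var(Y) = (3.2)² = 10.24
Cov(X,Y) = ρ·SD(X)·SD(Y) = 0.6·1·3.2 = 1.92
Var(0.5X - 0.1Y) = (0.5)²·Var(X) + (-0.1)²·Var(Y) + 2·(0.5)·(-0.1)·Cov(X,Y)
= 0.25·1 + 0.01·10.24 + -0.1·1.92 = 0.1604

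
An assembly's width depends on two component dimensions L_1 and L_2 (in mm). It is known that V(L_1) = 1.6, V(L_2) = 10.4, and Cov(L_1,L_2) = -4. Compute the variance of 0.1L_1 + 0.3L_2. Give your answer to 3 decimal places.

V(0.1L_1 + 0.3L_2) = (0.1)²·V(L_1) + (0.3)²·V(L_2) + 2·(0.1)·(0.3)·Cov(L_1,L_2)
= 0.01·1.6 + 0.09·10.4 + 0.06·-4 = 0.712

0.712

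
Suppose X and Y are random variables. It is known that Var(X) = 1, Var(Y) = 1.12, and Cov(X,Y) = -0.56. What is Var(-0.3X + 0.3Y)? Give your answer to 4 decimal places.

Var(-0.3X + 0.3Y) = (-0.3)²·Var(X) + (0.3)²·Var(Y) + 2·(-0.3)·(0.3)·Cov(X,Y)
= 0.09·1 + 0.09·1.12 + -0.18·-0.56 = 0.2916

0.2916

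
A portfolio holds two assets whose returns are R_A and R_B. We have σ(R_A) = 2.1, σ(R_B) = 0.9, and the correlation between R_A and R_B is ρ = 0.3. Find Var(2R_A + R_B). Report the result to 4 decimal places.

Var(R_A) = (2.1)² = 4.41;  Var(R_B) = (0.9)² = 0.81
Cov(R_A,R_B) = ρ·σ(R_A)·σ(R_B) = 0.3·2.1·0.9 = 0.567
Var(2R_A + R_B) = (2)²·Var(R_A) + (1)²·Var(R_B) + 2·(2)·(1)·Cov(R_A,R_B)
= 4·4.41 + 1·0.81 + 4·0.567 = 20.718

20.7180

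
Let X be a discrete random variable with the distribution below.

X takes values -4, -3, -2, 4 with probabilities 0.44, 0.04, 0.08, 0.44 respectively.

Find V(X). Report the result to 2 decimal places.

E[X] = (-4)(0.44) + (-3)(0.04) + (-2)(0.08) + (4)(0.44) = -0.28
E[X²] = (-4)²(0.44) + (-3)²(0.04) + (-2)²(0.08) + (4)²(0.44) = 14.76
V(X) = E[X²] − (E[X])² = 14.76 − (-0.28)² = 14.6816

14.68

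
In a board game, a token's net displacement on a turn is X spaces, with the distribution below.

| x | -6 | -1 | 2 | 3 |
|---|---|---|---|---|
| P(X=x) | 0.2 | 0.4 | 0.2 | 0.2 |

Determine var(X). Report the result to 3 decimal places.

E[X] = (-6)(0.2) + (-1)(0.4) + (2)(0.2) + (3)(0.2) = -0.6
E[X²] = (-6)²(0.2) + (-1)²(0.4) + (2)²(0.2) + (3)²(0.2) = 10.2
var(X) = E[X²] − (E[X])² = 10.2 − (-0.6)² = 9.84

9.840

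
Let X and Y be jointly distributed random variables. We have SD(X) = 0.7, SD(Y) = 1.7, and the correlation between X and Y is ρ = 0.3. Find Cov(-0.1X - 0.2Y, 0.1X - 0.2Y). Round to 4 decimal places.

var(X) = (0.7)² = 0.49;  var(Y) = (1.7)² = 2.89
Cov(X,Y) = ρ·SD(X)·SD(Y) = 0.3·0.7·1.7 = 0.357
Cov(-0.1X - 0.2Y, 0.1X - 0.2Y) = (-0.1)(0.1)var(X) + (-0.2)(-0.2)var(Y) + [(-0.1)(-0.2) + (-0.2)(0.1)]Cov(X,Y)
= -0.01·0.49 + 0.04·2.89 + 0·0.357 = 0.1107

0.1107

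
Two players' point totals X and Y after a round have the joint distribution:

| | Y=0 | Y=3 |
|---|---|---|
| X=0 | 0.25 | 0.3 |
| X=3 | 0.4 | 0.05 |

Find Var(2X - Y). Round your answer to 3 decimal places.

E[X] = 1.35,  E[Y] = 1.05,  E[XY] = 0.45
Var(X) = 4.05 − (1.35)² = 2.2275;  Var(Y) = 3.15 − (1.05)² = 2.0475
Cov(X,Y) = 0.45 − (1.35)(1.05) = -0.9675
Var(2X - Y) = (2)²·2.2275 + (-1)²·2.0475 + 2·(2)·(-1)·-0.9675 = 14.8275

14.828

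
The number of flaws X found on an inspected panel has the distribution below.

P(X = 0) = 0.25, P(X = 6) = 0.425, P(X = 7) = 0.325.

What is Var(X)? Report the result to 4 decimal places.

E[X] = (0)(0.25) + (6)(0.425) + (7)(0.325) = 4.825
E[X²] = (0)²(0.25) + (6)²(0.425) + (7)²(0.325) = 31.225
Var(X) = E[X²] − (E[X])² = 31.225 − (4.825)² = 7.944375

7.9444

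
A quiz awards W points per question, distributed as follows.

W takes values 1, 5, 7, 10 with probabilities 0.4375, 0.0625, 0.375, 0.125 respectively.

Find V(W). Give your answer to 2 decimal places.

E[W] = (1)(0.4375) + (5)(0.0625) + (7)(0.375) + (10)(0.125) = 4.625
E[W²] = (1)²(0.4375) + (5)²(0.0625) + (7)²(0.375) + (10)²(0.125) = 32.875
V(W) = E[W²] − (E[W])² = 32.875 − (4.625)² = 11.484375

11.48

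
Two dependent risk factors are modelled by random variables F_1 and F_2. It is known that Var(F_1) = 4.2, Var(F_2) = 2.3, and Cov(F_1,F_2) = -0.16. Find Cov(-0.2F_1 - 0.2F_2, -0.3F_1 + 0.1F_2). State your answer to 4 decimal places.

0.1996

Cov(-0.2F_1 - 0.2F_2, -0.3F_1 + 0.1F_2) = (-0.2)(-0.3)Var(F_1) + (-0.2)(0.1)Var(F_2) + [(-0.2)(0.1) + (-0.2)(-0.3)]Cov(F_1,F_2)
= 0.06·4.2 + -0.02·2.3 + 0.04·-0.16 = 0.1996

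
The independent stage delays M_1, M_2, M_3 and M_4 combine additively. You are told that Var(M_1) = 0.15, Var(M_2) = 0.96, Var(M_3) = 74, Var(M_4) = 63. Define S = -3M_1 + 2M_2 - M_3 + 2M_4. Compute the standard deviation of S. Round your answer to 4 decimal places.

By independence, Var(S) = (-3)²Var(M_1) + (2)²Var(M_2) + (-1)²Var(M_3) + (2)²Var(M_4)
= (-3)²·0.15 + (2)²·0.96 + (-1)²·74 + (2)²·63 = 331.19
sd(S) = √331.19 ≈ 18.1986

18.1986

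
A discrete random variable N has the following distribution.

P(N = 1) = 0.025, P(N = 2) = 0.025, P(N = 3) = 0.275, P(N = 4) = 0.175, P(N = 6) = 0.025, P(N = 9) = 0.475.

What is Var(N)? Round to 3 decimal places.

8.474

E[N] = (1)(0.025) + (2)(0.025) + (3)(0.275) + (4)(0.175) + (6)(0.025) + (9)(0.475) = 6.025
E[N²] = (1)²(0.025) + (2)²(0.025) + (3)²(0.275) + (4)²(0.175) + (6)²(0.025) + (9)²(0.475) = 44.775
Var(N) = E[N²] − (E[N])² = 44.775 − (6.025)² = 8.474375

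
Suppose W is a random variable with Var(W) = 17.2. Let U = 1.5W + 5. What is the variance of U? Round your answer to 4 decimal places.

Var(1.5W + 5) = (1.5)²·Var(W) = 2.25·17.2 = 38.7

38.7000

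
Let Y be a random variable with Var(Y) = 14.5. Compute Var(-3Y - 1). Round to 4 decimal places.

130.5000

Var(-3Y - 1) = (-3)²·Var(Y) = 9·14.5 = 130.5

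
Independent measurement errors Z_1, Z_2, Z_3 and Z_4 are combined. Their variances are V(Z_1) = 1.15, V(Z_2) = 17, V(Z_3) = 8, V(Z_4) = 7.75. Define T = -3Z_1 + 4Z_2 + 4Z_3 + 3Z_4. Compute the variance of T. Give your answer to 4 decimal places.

480.1000

By independence, V(T) = (-3)²V(Z_1) + (4)²V(Z_2) + (4)²V(Z_3) + (3)²V(Z_4)
= (-3)²·1.15 + (4)²·17 + (4)²·8 + (3)²·7.75 = 480.1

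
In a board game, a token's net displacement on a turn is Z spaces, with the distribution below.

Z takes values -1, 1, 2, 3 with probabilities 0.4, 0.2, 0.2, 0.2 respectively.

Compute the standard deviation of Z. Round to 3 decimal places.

1.600

E[Z] = (-1)(0.4) + (1)(0.2) + (2)(0.2) + (3)(0.2) = 0.8
E[Z²] = (-1)²(0.4) + (1)²(0.2) + (2)²(0.2) + (3)²(0.2) = 3.2
Var(Z) = E[Z²] − (E[Z])² = 3.2 − (0.8)² = 2.56
SD(Z) = √2.56 ≈ 1.600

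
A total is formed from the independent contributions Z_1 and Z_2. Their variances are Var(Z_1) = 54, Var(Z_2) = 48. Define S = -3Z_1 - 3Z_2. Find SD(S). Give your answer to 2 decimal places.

30.30

By independence, Var(S) = (-3)²Var(Z_1) + (-3)²Var(Z_2)
= (-3)²·54 + (-3)²·48 = 918
SD(S) = √918 ≈ 30.30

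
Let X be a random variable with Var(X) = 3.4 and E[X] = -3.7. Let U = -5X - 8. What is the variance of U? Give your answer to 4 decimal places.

85.0000

Var(-5X - 8) = (-5)²·Var(X) = 25·3.4 = 85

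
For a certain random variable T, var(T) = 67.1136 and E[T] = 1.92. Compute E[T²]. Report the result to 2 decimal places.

70.80

E[T²] = var(T) + (E[T])² = 67.1136 + (1.92)² = 70.8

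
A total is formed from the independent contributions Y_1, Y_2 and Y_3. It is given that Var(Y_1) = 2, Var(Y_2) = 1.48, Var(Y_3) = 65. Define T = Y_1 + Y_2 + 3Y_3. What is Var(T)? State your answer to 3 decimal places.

By independence, Var(T) = (1)²Var(Y_1) + (1)²Var(Y_2) + (3)²Var(Y_3)
= (1)²·2 + (1)²·1.48 + (3)²·65 = 588.48

588.480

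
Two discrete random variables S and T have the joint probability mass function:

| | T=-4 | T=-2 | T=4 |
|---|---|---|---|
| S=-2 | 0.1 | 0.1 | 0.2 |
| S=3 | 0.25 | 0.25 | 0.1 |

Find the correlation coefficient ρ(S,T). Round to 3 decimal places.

E[S] = 1,  E[T] = -0.9
E[ST] = -3.7
cov(S,T) = E[ST] − E[S]E[T] = -3.7 − (1)(-0.9) = -2.8
V(S) = 6,  V(T) = 10.99
ρ = -2.8 / √(6·10.99) ≈ -0.345

-0.345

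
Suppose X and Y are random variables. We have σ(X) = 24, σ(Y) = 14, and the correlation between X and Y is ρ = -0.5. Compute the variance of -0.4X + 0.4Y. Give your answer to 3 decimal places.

177.280

Var(X) = (24)² = 576;  Var(Y) = (14)² = 196
cov(X,Y) = ρ·σ(X)·σ(Y) = -0.5·24·14 = -168
Var(-0.4X + 0.4Y) = (-0.4)²·Var(X) + (0.4)²·Var(Y) + 2·(-0.4)·(0.4)·cov(X,Y)
= 0.16·576 + 0.16·196 + -0.32·-168 = 177.28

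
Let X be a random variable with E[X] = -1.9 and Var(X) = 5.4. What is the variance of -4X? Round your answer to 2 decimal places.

Var(-4X) = (-4)²·Var(X) = 16·5.4 = 86.4

86.40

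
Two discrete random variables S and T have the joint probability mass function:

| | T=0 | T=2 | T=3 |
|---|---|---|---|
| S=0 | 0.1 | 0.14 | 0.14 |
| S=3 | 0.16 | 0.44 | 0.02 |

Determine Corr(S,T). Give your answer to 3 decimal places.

-0.153

E[S] = 1.86,  E[T] = 1.64
E[ST] = 2.82
Cov(S,T) = E[ST] − E[S]E[T] = 2.82 − (1.86)(1.64) = -0.2304
var(S) = 2.1204,  var(T) = 1.0704
ρ = -0.2304 / √(2.1204·1.0704) ≈ -0.153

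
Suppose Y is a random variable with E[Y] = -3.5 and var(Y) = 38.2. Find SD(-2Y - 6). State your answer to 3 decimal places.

12.361

var(-2Y - 6) = (-2)²·38.2 = 152.8
SD(-2Y - 6) = √152.8 ≈ 12.361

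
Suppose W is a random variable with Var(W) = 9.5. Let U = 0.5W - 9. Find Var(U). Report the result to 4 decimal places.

Var(0.5W - 9) = (0.5)²·Var(W) = 0.25·9.5 = 2.375

2.3750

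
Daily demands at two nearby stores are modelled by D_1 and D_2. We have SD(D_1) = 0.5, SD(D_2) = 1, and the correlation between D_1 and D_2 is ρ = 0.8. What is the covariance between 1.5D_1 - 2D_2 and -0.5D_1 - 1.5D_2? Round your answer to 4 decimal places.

2.3125

var(D_1) = (0.5)² = 0.25;  var(D_2) = (1)² = 1
Cov(D_1,D_2) = ρ·SD(D_1)·SD(D_2) = 0.8·0.5·1 = 0.4
Cov(1.5D_1 - 2D_2, -0.5D_1 - 1.5D_2) = (1.5)(-0.5)var(D_1) + (-2)(-1.5)var(D_2) + [(1.5)(-1.5) + (-2)(-0.5)]Cov(D_1,D_2)
= -0.75·0.25 + 3·1 + -1.25·0.4 = 2.3125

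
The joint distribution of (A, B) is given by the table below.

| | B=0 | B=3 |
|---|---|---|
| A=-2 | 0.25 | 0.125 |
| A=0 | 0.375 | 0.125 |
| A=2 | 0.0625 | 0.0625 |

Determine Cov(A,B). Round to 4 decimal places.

E[A] = -0.5,  E[B] = 0.9375
E[AB] = -0.375
Cov(A,B) = E[AB] − E[A]E[B] = -0.375 − (-0.5)(0.9375) = 0.09375

0.0938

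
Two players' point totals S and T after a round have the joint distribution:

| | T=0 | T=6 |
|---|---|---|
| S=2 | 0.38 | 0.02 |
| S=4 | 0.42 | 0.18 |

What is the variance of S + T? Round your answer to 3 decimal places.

8.160

E[S] = 3.2,  E[T] = 1.2,  E[ST] = 4.56
Var(S) = 11.2 − (3.2)² = 0.96;  Var(T) = 7.2 − (1.2)² = 5.76
cov(S,T) = 4.56 − (3.2)(1.2) = 0.72
Var(S + T) = (1)²·0.96 + (1)²·5.76 + 2·(1)·(1)·0.72 = 8.16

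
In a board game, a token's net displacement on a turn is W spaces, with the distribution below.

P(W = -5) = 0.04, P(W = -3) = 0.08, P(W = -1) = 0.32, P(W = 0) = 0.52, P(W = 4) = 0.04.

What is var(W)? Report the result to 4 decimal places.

2.3200

E[W] = (-5)(0.04) + (-3)(0.08) + (-1)(0.32) + (0)(0.52) + (4)(0.04) = -0.6
E[W²] = (-5)²(0.04) + (-3)²(0.08) + (-1)²(0.32) + (0)²(0.52) + (4)²(0.04) = 2.68
var(W) = E[W²] − (E[W])² = 2.68 − (-0.6)² = 2.32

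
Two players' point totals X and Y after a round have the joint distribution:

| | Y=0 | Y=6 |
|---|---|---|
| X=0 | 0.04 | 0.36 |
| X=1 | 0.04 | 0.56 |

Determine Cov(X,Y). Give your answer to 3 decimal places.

E[X] = 0.6,  E[Y] = 5.52
E[XY] = 3.36
Cov(X,Y) = E[XY] − E[X]E[Y] = 3.36 − (0.6)(5.52) = 0.048

0.048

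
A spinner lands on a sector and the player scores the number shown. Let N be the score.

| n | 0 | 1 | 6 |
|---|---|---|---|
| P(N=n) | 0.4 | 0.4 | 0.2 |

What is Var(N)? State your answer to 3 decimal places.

E[N] = (0)(0.4) + (1)(0.4) + (6)(0.2) = 1.6
E[N²] = (0)²(0.4) + (1)²(0.4) + (6)²(0.2) = 7.6
Var(N) = E[N²] − (E[N])² = 7.6 − (1.6)² = 5.04

5.040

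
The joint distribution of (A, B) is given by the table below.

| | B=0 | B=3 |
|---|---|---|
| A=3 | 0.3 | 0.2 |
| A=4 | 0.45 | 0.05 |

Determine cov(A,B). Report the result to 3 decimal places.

-0.225

E[A] = 3.5,  E[B] = 0.75
E[AB] = 2.4
cov(A,B) = E[AB] − E[A]E[B] = 2.4 − (3.5)(0.75) = -0.225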